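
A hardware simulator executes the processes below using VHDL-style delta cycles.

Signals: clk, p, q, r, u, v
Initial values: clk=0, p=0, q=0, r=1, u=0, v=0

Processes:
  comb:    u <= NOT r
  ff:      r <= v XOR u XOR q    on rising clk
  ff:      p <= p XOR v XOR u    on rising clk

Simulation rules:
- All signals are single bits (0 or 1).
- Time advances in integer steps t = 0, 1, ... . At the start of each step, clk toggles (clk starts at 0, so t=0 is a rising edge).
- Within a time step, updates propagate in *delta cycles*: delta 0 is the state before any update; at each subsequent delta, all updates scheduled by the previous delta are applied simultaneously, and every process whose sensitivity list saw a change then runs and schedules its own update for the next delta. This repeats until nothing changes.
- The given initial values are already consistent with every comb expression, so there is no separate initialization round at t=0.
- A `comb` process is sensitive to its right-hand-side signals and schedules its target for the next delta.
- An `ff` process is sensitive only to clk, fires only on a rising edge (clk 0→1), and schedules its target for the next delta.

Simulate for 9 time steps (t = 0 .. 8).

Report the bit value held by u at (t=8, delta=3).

1

t=0 Δ0: v=0 u=0 p=0 r=1 q=0 clk=0
  Δ1: clk:0→1
  Δ2: r:1→0
  Δ3: u:0→1
  (3Δ to stable)
t=1 Δ0: v=0 u=1 p=0 r=0 q=0 clk=1
  Δ1: clk:1→0
  (1Δ to stable)
t=2 Δ0: v=0 u=1 p=0 r=0 q=0 clk=0
  Δ1: clk:0→1
  Δ2: p:0→1, r:0→1
  Δ3: u:1→0
  (3Δ to stable)
t=3 Δ0: v=0 u=0 p=1 r=1 q=0 clk=1
  Δ1: clk:1→0
  (1Δ to stable)
t=4 Δ0: v=0 u=0 p=1 r=1 q=0 clk=0
  Δ1: clk:0→1
  Δ2: r:1→0
  Δ3: u:0→1
  (3Δ to stable)
t=5 Δ0: v=0 u=1 p=1 r=0 q=0 clk=1
  Δ1: clk:1→0
  (1Δ to stable)
t=6 Δ0: v=0 u=1 p=1 r=0 q=0 clk=0
  Δ1: clk:0→1
  Δ2: p:1→0, r:0→1
  Δ3: u:1→0
  (3Δ to stable)
t=7 Δ0: v=0 u=0 p=0 r=1 q=0 clk=1
  Δ1: clk:1→0
  (1Δ to stable)
t=8 Δ0: v=0 u=0 p=0 r=1 q=0 clk=0
  Δ1: clk:0→1
  Δ2: r:1→0
  Δ3: u:0→1
  (3Δ to stable)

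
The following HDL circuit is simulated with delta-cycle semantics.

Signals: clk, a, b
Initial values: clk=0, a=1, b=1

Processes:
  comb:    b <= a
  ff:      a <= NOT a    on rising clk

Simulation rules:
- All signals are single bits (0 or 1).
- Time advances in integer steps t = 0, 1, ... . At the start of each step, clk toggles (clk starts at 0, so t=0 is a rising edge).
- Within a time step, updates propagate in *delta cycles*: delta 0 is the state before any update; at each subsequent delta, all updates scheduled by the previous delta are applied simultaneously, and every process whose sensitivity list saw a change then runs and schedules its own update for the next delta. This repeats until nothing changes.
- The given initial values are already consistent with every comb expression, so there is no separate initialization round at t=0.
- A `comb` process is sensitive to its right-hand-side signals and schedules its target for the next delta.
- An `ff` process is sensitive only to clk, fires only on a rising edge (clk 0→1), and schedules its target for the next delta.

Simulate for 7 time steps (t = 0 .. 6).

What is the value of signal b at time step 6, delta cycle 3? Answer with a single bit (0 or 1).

t=0 Δ0: b=1 a=1 clk=0
  Δ1: clk:0→1
  Δ2: a:1→0
  Δ3: b:1→0
  (3Δ to stable)
t=1 Δ0: b=0 a=0 clk=1
  Δ1: clk:1→0
  (1Δ to stable)
t=2 Δ0: b=0 a=0 clk=0
  Δ1: clk:0→1
  Δ2: a:0→1
  Δ3: b:0→1
  (3Δ to stable)
t=3 Δ0: b=1 a=1 clk=1
  Δ1: clk:1→0
  (1Δ to stable)
t=4 Δ0: b=1 a=1 clk=0
  Δ1: clk:0→1
  Δ2: a:1→0
  Δ3: b:1→0
  (3Δ to stable)
t=5 Δ0: b=0 a=0 clk=1
  Δ1: clk:1→0
  (1Δ to stable)
t=6 Δ0: b=0 a=0 clk=0
  Δ1: clk:0→1
  Δ2: a:0→1
  Δ3: b:0→1
  (3Δ to stable)

1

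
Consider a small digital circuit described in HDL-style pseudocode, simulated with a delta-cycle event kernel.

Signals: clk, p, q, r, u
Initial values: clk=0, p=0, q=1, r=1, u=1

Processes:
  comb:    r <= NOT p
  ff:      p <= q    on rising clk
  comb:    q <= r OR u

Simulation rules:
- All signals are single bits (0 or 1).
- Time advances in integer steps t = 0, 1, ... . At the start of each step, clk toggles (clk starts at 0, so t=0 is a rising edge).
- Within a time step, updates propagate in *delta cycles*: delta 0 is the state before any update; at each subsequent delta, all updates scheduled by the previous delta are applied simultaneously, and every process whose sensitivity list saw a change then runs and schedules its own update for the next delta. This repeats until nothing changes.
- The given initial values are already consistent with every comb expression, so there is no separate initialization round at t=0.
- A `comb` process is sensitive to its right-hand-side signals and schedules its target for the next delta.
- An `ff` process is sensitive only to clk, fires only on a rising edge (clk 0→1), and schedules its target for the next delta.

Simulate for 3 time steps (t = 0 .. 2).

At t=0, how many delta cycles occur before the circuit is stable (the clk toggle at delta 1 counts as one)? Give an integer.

3

[bits: u,q,clk,r,p]
t=0: Δ0=11010 Δ1=11110 Δ2=11111 Δ3=11101 | 3Δ
t=1: Δ0=11101 Δ1=11001 | 1Δ
t=2: Δ0=11001 Δ1=11101 | 1Δ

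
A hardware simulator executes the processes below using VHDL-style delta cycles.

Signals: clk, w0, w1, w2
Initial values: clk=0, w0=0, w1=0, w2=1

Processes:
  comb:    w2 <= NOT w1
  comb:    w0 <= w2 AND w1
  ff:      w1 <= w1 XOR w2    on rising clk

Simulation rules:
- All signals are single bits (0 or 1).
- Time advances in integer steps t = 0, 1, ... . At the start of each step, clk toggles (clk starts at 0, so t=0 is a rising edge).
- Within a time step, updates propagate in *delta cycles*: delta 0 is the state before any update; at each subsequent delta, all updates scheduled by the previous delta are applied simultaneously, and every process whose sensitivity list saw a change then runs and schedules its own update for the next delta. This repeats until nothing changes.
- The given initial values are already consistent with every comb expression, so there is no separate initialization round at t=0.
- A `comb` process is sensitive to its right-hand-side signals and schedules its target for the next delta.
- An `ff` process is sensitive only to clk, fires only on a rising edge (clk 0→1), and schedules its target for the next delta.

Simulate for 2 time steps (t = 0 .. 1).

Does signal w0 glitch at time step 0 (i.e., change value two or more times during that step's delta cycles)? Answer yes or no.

t0.Δ0 clk=0 w1=0 w2=1 w0=0
t0.Δ1 clk=1 w1=0 w2=1 w0=0
t0.Δ2 clk=1 w1=1 w2=1 w0=0
t0.Δ3 clk=1 w1=1 w2=0 w0=1
t0.Δ4 clk=1 w1=1 w2=0 w0=0
t1.Δ0 clk=1 w1=1 w2=0 w0=0
t1.Δ1 clk=0 w1=1 w2=0 w0=0

yes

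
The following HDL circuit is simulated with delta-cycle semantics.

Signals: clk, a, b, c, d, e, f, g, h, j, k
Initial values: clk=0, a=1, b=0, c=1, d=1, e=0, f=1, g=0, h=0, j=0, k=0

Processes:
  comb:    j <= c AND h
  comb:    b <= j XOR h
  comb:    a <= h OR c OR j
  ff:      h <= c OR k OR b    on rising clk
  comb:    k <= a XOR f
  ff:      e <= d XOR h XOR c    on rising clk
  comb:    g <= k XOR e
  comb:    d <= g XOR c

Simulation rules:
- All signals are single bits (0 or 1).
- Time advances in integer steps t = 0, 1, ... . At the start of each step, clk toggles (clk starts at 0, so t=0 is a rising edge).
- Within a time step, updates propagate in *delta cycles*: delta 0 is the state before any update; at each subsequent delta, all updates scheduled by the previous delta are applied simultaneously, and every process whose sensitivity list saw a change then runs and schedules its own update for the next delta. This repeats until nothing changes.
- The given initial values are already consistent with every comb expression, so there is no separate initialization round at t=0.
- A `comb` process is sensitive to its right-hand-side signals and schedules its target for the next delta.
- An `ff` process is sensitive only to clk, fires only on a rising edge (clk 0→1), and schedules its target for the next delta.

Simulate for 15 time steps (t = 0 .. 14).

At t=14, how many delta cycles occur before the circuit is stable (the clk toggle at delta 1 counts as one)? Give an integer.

t=0 Δ0: g=0 j=0 d=1 f=1 clk=0 h=0 a=1 k=0 e=0 b=0 c=1
  Δ1: clk:0→1
  Δ2: h:0→1
  Δ3: j:0→1, b:0→1
  Δ4: b:1→0
  (4Δ to stable)
t=1 Δ0: g=0 j=1 d=1 f=1 clk=1 h=1 a=1 k=0 e=0 b=0 c=1
  Δ1: clk:1→0
  (1Δ to stable)
t=2 Δ0: g=0 j=1 d=1 f=1 clk=0 h=1 a=1 k=0 e=0 b=0 c=1
  Δ1: clk:0→1
  Δ2: e:0→1
  Δ3: g:0→1
  Δ4: d:1→0
  (4Δ to stable)
t=3 Δ0: g=1 j=1 d=0 f=1 clk=1 h=1 a=1 k=0 e=1 b=0 c=1
  Δ1: clk:1→0
  (1Δ to stable)
t=4 Δ0: g=1 j=1 d=0 f=1 clk=0 h=1 a=1 k=0 e=1 b=0 c=1
  Δ1: clk:0→1
  Δ2: e:1→0
  Δ3: g:1→0
  Δ4: d:0→1
  (4Δ to stable)
t=5 Δ0: g=0 j=1 d=1 f=1 clk=1 h=1 a=1 k=0 e=0 b=0 c=1
  Δ1: clk:1→0
  (1Δ to stable)
t=6 Δ0: g=0 j=1 d=1 f=1 clk=0 h=1 a=1 k=0 e=0 b=0 c=1
  Δ1: clk:0→1
  Δ2: e:0→1
  Δ3: g:0→1
  Δ4: d:1→0
  (4Δ to stable)
t=7 Δ0: g=1 j=1 d=0 f=1 clk=1 h=1 a=1 k=0 e=1 b=0 c=1
  Δ1: clk:1→0
  (1Δ to stable)
t=8 Δ0: g=1 j=1 d=0 f=1 clk=0 h=1 a=1 k=0 e=1 b=0 c=1
  Δ1: clk:0→1
  Δ2: e:1→0
  Δ3: g:1→0
  Δ4: d:0→1
  (4Δ to stable)
t=9 Δ0: g=0 j=1 d=1 f=1 clk=1 h=1 a=1 k=0 e=0 b=0 c=1
  Δ1: clk:1→0
  (1Δ to stable)
t=10 Δ0: g=0 j=1 d=1 f=1 clk=0 h=1 a=1 k=0 e=0 b=0 c=1
  Δ1: clk:0→1
  Δ2: e:0→1
  Δ3: g:0→1
  Δ4: d:1→0
  (4Δ to stable)
t=11 Δ0: g=1 j=1 d=0 f=1 clk=1 h=1 a=1 k=0 e=1 b=0 c=1
  Δ1: clk:1→0
  (1Δ to stable)
t=12 Δ0: g=1 j=1 d=0 f=1 clk=0 h=1 a=1 k=0 e=1 b=0 c=1
  Δ1: clk:0→1
  Δ2: e:1→0
  Δ3: g:1→0
  Δ4: d:0→1
  (4Δ to stable)
t=13 Δ0: g=0 j=1 d=1 f=1 clk=1 h=1 a=1 k=0 e=0 b=0 c=1
  Δ1: clk:1→0
  (1Δ to stable)
t=14 Δ0: g=0 j=1 d=1 f=1 clk=0 h=1 a=1 k=0 e=0 b=0 c=1
  Δ1: clk:0→1
  Δ2: e:0→1
  Δ3: g:0→1
  Δ4: d:1→0
  (4Δ to stable)

4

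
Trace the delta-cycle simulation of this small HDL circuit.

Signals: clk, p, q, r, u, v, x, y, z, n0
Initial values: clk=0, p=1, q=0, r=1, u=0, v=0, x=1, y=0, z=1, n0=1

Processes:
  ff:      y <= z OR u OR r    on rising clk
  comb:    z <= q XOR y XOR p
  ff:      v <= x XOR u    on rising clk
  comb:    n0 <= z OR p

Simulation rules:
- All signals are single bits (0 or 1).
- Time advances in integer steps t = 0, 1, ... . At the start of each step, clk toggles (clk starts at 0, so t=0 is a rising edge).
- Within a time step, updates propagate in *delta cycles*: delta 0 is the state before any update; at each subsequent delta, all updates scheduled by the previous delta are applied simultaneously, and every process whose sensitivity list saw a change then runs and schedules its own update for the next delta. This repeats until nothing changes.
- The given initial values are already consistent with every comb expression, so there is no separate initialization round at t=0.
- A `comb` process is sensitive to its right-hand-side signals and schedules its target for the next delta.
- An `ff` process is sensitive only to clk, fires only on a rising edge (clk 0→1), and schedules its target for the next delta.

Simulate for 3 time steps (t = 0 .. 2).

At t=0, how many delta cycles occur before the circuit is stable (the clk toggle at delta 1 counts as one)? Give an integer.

3

t=0 Δ0: p=1 y=0 x=1 q=0 u=0 z=1 r=1 v=0 n0=1 clk=0
  Δ1: clk:0→1
  Δ2: y:0→1, v:0→1
  Δ3: z:1→0
  (3Δ to stable)
t=1 Δ0: p=1 y=1 x=1 q=0 u=0 z=0 r=1 v=1 n0=1 clk=1
  Δ1: clk:1→0
  (1Δ to stable)
t=2 Δ0: p=1 y=1 x=1 q=0 u=0 z=0 r=1 v=1 n0=1 clk=0
  Δ1: clk:0→1
  (1Δ to stable)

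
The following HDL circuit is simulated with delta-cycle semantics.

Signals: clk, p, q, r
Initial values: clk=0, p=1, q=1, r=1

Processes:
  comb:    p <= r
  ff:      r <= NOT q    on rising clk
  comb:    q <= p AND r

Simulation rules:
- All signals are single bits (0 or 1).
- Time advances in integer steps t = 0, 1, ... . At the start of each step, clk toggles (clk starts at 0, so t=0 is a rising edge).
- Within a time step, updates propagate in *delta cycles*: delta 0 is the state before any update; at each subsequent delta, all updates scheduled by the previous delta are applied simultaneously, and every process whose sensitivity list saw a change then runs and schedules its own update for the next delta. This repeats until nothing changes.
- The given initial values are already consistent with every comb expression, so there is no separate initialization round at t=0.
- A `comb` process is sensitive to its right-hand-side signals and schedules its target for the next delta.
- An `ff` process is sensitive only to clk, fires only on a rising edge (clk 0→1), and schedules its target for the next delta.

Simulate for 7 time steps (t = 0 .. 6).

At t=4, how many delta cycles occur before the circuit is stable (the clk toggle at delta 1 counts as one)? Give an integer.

t=0 Δ0: p=1 r=1 clk=0 q=1
  Δ1: clk:0→1
  Δ2: r:1→0
  Δ3: p:1→0, q:1→0
  (3Δ to stable)
t=1 Δ0: p=0 r=0 clk=1 q=0
  Δ1: clk:1→0
  (1Δ to stable)
t=2 Δ0: p=0 r=0 clk=0 q=0
  Δ1: clk:0→1
  Δ2: r:0→1
  Δ3: p:0→1
  Δ4: q:0→1
  (4Δ to stable)
t=3 Δ0: p=1 r=1 clk=1 q=1
  Δ1: clk:1→0
  (1Δ to stable)
t=4 Δ0: p=1 r=1 clk=0 q=1
  Δ1: clk:0→1
  Δ2: r:1→0
  Δ3: p:1→0, q:1→0
  (3Δ to stable)
t=5 Δ0: p=0 r=0 clk=1 q=0
  Δ1: clk:1→0
  (1Δ to stable)
t=6 Δ0: p=0 r=0 clk=0 q=0
  Δ1: clk:0→1
  Δ2: r:0→1
  Δ3: p:0→1
  Δ4: q:0→1
  (4Δ to stable)

3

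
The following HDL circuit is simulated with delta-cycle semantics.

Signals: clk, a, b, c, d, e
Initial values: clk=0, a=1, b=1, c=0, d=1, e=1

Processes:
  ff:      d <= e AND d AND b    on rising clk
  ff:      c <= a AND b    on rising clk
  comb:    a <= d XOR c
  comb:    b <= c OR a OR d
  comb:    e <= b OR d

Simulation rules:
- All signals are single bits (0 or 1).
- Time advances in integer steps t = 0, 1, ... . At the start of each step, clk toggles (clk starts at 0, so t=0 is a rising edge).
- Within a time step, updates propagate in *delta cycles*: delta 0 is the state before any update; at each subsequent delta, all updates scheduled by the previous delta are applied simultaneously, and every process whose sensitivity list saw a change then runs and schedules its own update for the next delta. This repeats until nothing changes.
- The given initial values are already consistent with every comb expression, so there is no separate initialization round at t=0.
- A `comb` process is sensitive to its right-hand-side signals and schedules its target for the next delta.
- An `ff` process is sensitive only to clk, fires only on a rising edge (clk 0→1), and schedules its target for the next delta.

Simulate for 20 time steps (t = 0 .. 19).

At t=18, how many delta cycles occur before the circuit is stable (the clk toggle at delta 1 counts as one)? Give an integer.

3

[bits: b,d,c,e,a,clk]
t=0: Δ0=110110 Δ1=110111 Δ2=111111 Δ3=111101 | 3Δ
t=1: Δ0=111101 Δ1=111100 | 1Δ
t=2: Δ0=111100 Δ1=111101 Δ2=110101 Δ3=110111 | 3Δ
t=3: Δ0=110111 Δ1=110110 | 1Δ
t=4: Δ0=110110 Δ1=110111 Δ2=111111 Δ3=111101 | 3Δ
t=5: Δ0=111101 Δ1=111100 | 1Δ
t=6: Δ0=111100 Δ1=111101 Δ2=110101 Δ3=110111 | 3Δ
t=7: Δ0=110111 Δ1=110110 | 1Δ
t=8: Δ0=110110 Δ1=110111 Δ2=111111 Δ3=111101 | 3Δ
t=9: Δ0=111101 Δ1=111100 | 1Δ
t=10: Δ0=111100 Δ1=111101 Δ2=110101 Δ3=110111 | 3Δ
t=11: Δ0=110111 Δ1=110110 | 1Δ
t=12: Δ0=110110 Δ1=110111 Δ2=111111 Δ3=111101 | 3Δ
t=13: Δ0=111101 Δ1=111100 | 1Δ
t=14: Δ0=111100 Δ1=111101 Δ2=110101 Δ3=110111 | 3Δ
t=15: Δ0=110111 Δ1=110110 | 1Δ
t=16: Δ0=110110 Δ1=110111 Δ2=111111 Δ3=111101 | 3Δ
t=17: Δ0=111101 Δ1=111100 | 1Δ
t=18: Δ0=111100 Δ1=111101 Δ2=110101 Δ3=110111 | 3Δ
t=19: Δ0=110111 Δ1=110110 | 1Δ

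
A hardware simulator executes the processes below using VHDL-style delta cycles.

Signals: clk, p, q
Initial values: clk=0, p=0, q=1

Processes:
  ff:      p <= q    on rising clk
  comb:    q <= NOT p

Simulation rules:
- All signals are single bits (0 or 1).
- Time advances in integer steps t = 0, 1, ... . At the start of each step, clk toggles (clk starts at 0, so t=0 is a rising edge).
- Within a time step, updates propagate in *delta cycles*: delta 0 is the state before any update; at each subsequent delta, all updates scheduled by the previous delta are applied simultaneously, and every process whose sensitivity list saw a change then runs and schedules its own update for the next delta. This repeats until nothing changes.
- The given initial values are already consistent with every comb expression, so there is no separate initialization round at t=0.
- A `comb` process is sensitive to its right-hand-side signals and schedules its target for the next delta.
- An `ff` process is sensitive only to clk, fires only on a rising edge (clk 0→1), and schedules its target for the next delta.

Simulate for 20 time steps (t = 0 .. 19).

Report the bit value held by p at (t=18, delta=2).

0

[bits: q,clk,p]
t=0: Δ0=100 Δ1=110 Δ2=111 Δ3=011 | 3Δ
t=1: Δ0=011 Δ1=001 | 1Δ
t=2: Δ0=001 Δ1=011 Δ2=010 Δ3=110 | 3Δ
t=3: Δ0=110 Δ1=100 | 1Δ
t=4: Δ0=100 Δ1=110 Δ2=111 Δ3=011 | 3Δ
t=5: Δ0=011 Δ1=001 | 1Δ
t=6: Δ0=001 Δ1=011 Δ2=010 Δ3=110 | 3Δ
t=7: Δ0=110 Δ1=100 | 1Δ
t=8: Δ0=100 Δ1=110 Δ2=111 Δ3=011 | 3Δ
t=9: Δ0=011 Δ1=001 | 1Δ
t=10: Δ0=001 Δ1=011 Δ2=010 Δ3=110 | 3Δ
t=11: Δ0=110 Δ1=100 | 1Δ
t=12: Δ0=100 Δ1=110 Δ2=111 Δ3=011 | 3Δ
t=13: Δ0=011 Δ1=001 | 1Δ
t=14: Δ0=001 Δ1=011 Δ2=010 Δ3=110 | 3Δ
t=15: Δ0=110 Δ1=100 | 1Δ
t=16: Δ0=100 Δ1=110 Δ2=111 Δ3=011 | 3Δ
t=17: Δ0=011 Δ1=001 | 1Δ
t=18: Δ0=001 Δ1=011 Δ2=010 Δ3=110 | 3Δ
t=19: Δ0=110 Δ1=100 | 1Δ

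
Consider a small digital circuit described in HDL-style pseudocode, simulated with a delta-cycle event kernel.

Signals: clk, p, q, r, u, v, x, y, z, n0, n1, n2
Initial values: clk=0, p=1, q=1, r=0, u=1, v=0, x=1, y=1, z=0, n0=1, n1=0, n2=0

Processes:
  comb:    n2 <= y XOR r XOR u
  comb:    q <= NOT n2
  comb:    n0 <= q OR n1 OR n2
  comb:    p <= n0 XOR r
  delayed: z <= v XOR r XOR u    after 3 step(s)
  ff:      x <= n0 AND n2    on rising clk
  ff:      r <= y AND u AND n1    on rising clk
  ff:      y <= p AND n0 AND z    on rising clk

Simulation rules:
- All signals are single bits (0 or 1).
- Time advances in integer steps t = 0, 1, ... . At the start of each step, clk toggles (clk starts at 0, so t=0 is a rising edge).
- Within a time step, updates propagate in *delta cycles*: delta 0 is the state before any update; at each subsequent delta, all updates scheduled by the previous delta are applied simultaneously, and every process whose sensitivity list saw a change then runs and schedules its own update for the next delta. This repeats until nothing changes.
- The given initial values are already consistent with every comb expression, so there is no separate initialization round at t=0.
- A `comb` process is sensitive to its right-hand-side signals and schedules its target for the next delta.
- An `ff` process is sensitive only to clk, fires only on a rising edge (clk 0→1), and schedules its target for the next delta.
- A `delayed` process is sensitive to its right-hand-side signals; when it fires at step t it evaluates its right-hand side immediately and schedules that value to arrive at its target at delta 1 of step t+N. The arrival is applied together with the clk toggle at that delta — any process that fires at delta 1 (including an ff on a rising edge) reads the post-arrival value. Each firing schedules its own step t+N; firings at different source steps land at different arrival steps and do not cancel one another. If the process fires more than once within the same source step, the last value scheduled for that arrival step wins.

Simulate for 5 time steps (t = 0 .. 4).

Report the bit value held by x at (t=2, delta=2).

1

t=0 Δ0: n1=0 y=1 n2=0 n0=1 r=0 z=0 v=0 p=1 u=1 clk=0 x=1 q=1
  Δ1: clk:0→1
  Δ2: y:1→0, x:1→0
  Δ3: n2:0→1
  Δ4: q:1→0
  (4Δ to stable)
t=1 Δ0: n1=0 y=0 n2=1 n0=1 r=0 z=0 v=0 p=1 u=1 clk=1 x=0 q=0
  Δ1: clk:1→0
  (1Δ to stable)
t=2 Δ0: n1=0 y=0 n2=1 n0=1 r=0 z=0 v=0 p=1 u=1 clk=0 x=0 q=0
  Δ1: clk:0→1
  Δ2: x:0→1
  (2Δ to stable)
t=3 Δ0: n1=0 y=0 n2=1 n0=1 r=0 z=0 v=0 p=1 u=1 clk=1 x=1 q=0
  Δ1: clk:1→0
  (1Δ to stable)
t=4 Δ0: n1=0 y=0 n2=1 n0=1 r=0 z=0 v=0 p=1 u=1 clk=0 x=1 q=0
  Δ1: clk:0→1
  (1Δ to stable)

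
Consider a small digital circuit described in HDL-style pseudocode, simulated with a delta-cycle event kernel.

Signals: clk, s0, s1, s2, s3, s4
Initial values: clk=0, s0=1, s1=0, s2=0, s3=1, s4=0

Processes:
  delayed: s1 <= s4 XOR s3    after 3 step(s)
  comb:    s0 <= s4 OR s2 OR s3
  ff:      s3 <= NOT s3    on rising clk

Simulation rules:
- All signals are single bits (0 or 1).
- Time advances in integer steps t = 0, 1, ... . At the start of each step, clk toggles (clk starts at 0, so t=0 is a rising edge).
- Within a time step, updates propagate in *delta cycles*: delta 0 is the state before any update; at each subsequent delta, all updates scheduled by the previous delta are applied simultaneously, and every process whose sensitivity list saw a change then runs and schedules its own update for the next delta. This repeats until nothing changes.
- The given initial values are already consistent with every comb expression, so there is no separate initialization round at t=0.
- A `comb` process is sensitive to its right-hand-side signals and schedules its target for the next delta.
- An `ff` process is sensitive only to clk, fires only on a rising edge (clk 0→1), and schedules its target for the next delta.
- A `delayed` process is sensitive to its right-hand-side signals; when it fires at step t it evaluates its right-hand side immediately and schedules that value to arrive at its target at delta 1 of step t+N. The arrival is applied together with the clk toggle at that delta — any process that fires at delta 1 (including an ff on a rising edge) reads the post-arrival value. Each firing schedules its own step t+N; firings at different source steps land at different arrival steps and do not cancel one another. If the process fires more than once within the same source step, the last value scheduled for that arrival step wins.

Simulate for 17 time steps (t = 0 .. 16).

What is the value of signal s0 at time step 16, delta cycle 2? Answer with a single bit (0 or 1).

1

t=0 Δ0: s2=0 s1=0 clk=0 s4=0 s3=1 s0=1
  Δ1: clk:0→1
  Δ2: s3:1→0
  Δ3: s0:1→0
  (3Δ to stable)
t=1 Δ0: s2=0 s1=0 clk=1 s4=0 s3=0 s0=0
  Δ1: clk:1→0
  (1Δ to stable)
t=2 Δ0: s2=0 s1=0 clk=0 s4=0 s3=0 s0=0
  Δ1: clk:0→1
  Δ2: s3:0→1
  Δ3: s0:0→1
  (3Δ to stable)
t=3 Δ0: s2=0 s1=0 clk=1 s4=0 s3=1 s0=1
  Δ1: clk:1→0
  (1Δ to stable)
t=4 Δ0: s2=0 s1=0 clk=0 s4=0 s3=1 s0=1
  Δ1: clk:0→1
  Δ2: s3:1→0
  Δ3: s0:1→0
  (3Δ to stable)
t=5 Δ0: s2=0 s1=0 clk=1 s4=0 s3=0 s0=0
  Δ1: s1:0→1, clk:1→0
  (1Δ to stable)
t=6 Δ0: s2=0 s1=1 clk=0 s4=0 s3=0 s0=0
  Δ1: clk:0→1
  Δ2: s3:0→1
  Δ3: s0:0→1
  (3Δ to stable)
t=7 Δ0: s2=0 s1=1 clk=1 s4=0 s3=1 s0=1
  Δ1: s1:1→0, clk:1→0
  (1Δ to stable)
t=8 Δ0: s2=0 s1=0 clk=0 s4=0 s3=1 s0=1
  Δ1: clk:0→1
  Δ2: s3:1→0
  Δ3: s0:1→0
  (3Δ to stable)
t=9 Δ0: s2=0 s1=0 clk=1 s4=0 s3=0 s0=0
  Δ1: s1:0→1, clk:1→0
  (1Δ to stable)
t=10 Δ0: s2=0 s1=1 clk=0 s4=0 s3=0 s0=0
  Δ1: clk:0→1
  Δ2: s3:0→1
  Δ3: s0:0→1
  (3Δ to stable)
t=11 Δ0: s2=0 s1=1 clk=1 s4=0 s3=1 s0=1
  Δ1: s1:1→0, clk:1→0
  (1Δ to stable)
t=12 Δ0: s2=0 s1=0 clk=0 s4=0 s3=1 s0=1
  Δ1: clk:0→1
  Δ2: s3:1→0
  Δ3: s0:1→0
  (3Δ to stable)
t=13 Δ0: s2=0 s1=0 clk=1 s4=0 s3=0 s0=0
  Δ1: s1:0→1, clk:1→0
  (1Δ to stable)
t=14 Δ0: s2=0 s1=1 clk=0 s4=0 s3=0 s0=0
  Δ1: clk:0→1
  Δ2: s3:0→1
  Δ3: s0:0→1
  (3Δ to stable)
t=15 Δ0: s2=0 s1=1 clk=1 s4=0 s3=1 s0=1
  Δ1: s1:1→0, clk:1→0
  (1Δ to stable)
t=16 Δ0: s2=0 s1=0 clk=0 s4=0 s3=1 s0=1
  Δ1: clk:0→1
  Δ2: s3:1→0
  Δ3: s0:1→0
  (3Δ to stable)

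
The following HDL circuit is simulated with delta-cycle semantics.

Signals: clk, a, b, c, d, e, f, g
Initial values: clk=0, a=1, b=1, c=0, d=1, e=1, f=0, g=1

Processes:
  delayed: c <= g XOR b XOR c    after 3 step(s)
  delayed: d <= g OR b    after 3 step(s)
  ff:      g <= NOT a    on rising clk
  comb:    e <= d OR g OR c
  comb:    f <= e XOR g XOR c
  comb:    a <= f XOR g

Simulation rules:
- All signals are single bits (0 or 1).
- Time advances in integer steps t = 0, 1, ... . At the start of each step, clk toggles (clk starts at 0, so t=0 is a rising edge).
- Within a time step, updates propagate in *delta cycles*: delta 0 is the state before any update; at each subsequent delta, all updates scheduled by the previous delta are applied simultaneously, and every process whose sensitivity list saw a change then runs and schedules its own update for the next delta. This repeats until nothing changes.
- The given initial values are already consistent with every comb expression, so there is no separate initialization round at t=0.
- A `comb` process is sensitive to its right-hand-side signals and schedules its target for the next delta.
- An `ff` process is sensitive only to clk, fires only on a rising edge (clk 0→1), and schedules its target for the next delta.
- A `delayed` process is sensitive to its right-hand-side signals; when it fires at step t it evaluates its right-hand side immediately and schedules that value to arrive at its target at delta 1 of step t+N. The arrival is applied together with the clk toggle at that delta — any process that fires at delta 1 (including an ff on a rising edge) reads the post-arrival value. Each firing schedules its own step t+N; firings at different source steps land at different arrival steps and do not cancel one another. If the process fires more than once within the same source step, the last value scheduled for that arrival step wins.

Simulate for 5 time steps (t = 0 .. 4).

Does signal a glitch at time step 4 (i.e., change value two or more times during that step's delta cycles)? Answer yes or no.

t0.Δ0 g=1 b=1 d=1 f=0 e=1 clk=0 c=0 a=1
t0.Δ1 g=1 b=1 d=1 f=0 e=1 clk=1 c=0 a=1
t0.Δ2 g=0 b=1 d=1 f=0 e=1 clk=1 c=0 a=1
t0.Δ3 g=0 b=1 d=1 f=1 e=1 clk=1 c=0 a=0
t0.Δ4 g=0 b=1 d=1 f=1 e=1 clk=1 c=0 a=1
t1.Δ0 g=0 b=1 d=1 f=1 e=1 clk=1 c=0 a=1
t1.Δ1 g=0 b=1 d=1 f=1 e=1 clk=0 c=0 a=1
t2.Δ0 g=0 b=1 d=1 f=1 e=1 clk=0 c=0 a=1
t2.Δ1 g=0 b=1 d=1 f=1 e=1 clk=1 c=0 a=1
t3.Δ0 g=0 b=1 d=1 f=1 e=1 clk=1 c=0 a=1
t3.Δ1 g=0 b=1 d=1 f=1 e=1 clk=0 c=1 a=1
t3.Δ2 g=0 b=1 d=1 f=0 e=1 clk=0 c=1 a=1
t3.Δ3 g=0 b=1 d=1 f=0 e=1 clk=0 c=1 a=0
t4.Δ0 g=0 b=1 d=1 f=0 e=1 clk=0 c=1 a=0
t4.Δ1 g=0 b=1 d=1 f=0 e=1 clk=1 c=1 a=0
t4.Δ2 g=1 b=1 d=1 f=0 e=1 clk=1 c=1 a=0
t4.Δ3 g=1 b=1 d=1 f=1 e=1 clk=1 c=1 a=1
t4.Δ4 g=1 b=1 d=1 f=1 e=1 clk=1 c=1 a=0

yes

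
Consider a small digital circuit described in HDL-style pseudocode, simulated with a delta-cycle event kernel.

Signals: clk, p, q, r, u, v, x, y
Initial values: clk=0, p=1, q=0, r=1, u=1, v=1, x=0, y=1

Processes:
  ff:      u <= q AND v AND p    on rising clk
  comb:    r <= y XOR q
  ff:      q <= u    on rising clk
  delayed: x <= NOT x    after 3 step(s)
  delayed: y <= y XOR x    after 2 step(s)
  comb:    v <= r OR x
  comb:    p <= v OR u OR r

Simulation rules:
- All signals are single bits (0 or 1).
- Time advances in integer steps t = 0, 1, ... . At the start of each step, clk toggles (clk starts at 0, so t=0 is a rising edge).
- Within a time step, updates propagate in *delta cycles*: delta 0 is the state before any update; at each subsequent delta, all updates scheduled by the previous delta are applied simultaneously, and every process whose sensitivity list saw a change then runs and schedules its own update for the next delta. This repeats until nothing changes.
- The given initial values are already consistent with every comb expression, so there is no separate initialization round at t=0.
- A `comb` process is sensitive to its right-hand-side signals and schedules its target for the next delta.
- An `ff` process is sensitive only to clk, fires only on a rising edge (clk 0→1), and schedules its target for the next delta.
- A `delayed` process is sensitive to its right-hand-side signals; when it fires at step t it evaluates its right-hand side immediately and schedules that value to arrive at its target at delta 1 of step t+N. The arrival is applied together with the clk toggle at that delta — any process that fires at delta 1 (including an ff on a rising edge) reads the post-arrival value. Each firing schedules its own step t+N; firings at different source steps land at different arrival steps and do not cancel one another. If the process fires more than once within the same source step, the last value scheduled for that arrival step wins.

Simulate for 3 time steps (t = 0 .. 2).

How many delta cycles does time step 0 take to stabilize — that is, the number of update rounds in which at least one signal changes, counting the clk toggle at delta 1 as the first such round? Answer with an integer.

t=0 Δ0: clk=0 x=0 p=1 r=1 u=1 v=1 q=0 y=1
  Δ1: clk:0→1
  Δ2: u:1→0, q:0→1
  Δ3: r:1→0
  Δ4: v:1→0
  Δ5: p:1→0
  (5Δ to stable)
t=1 Δ0: clk=1 x=0 p=0 r=0 u=0 v=0 q=1 y=1
  Δ1: clk:1→0
  (1Δ to stable)
t=2 Δ0: clk=0 x=0 p=0 r=0 u=0 v=0 q=1 y=1
  Δ1: clk:0→1
  Δ2: q:1→0
  Δ3: r:0→1
  Δ4: p:0→1, v:0→1
  (4Δ to stable)

5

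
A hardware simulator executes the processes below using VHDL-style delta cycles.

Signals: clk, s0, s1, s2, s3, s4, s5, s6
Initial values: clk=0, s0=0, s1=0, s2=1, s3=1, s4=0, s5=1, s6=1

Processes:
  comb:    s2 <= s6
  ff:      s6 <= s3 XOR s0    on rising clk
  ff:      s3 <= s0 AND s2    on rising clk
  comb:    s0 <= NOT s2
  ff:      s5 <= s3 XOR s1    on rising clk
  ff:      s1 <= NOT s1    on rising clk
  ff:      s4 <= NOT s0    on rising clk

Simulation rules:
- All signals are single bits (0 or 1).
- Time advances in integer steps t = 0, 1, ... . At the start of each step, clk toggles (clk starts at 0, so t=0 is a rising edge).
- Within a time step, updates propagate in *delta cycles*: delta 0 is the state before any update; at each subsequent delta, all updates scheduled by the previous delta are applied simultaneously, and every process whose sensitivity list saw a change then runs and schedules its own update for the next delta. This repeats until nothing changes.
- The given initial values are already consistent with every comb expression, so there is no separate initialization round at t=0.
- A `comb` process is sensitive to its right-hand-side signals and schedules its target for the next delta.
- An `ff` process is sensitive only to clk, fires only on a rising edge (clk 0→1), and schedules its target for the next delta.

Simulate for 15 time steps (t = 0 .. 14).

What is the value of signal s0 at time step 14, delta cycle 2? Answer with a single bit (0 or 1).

0

t=0 Δ0: clk=0 s1=0 s2=1 s3=1 s0=0 s6=1 s4=0 s5=1
  Δ1: clk:0→1
  Δ2: s1:0→1, s3:1→0, s4:0→1
  (2Δ to stable)
t=1 Δ0: clk=1 s1=1 s2=1 s3=0 s0=0 s6=1 s4=1 s5=1
  Δ1: clk:1→0
  (1Δ to stable)
t=2 Δ0: clk=0 s1=1 s2=1 s3=0 s0=0 s6=1 s4=1 s5=1
  Δ1: clk:0→1
  Δ2: s1:1→0, s6:1→0
  Δ3: s2:1→0
  Δ4: s0:0→1
  (4Δ to stable)
t=3 Δ0: clk=1 s1=0 s2=0 s3=0 s0=1 s6=0 s4=1 s5=1
  Δ1: clk:1→0
  (1Δ to stable)
t=4 Δ0: clk=0 s1=0 s2=0 s3=0 s0=1 s6=0 s4=1 s5=1
  Δ1: clk:0→1
  Δ2: s1:0→1, s6:0→1, s4:1→0, s5:1→0
  Δ3: s2:0→1
  Δ4: s0:1→0
  (4Δ to stable)
t=5 Δ0: clk=1 s1=1 s2=1 s3=0 s0=0 s6=1 s4=0 s5=0
  Δ1: clk:1→0
  (1Δ to stable)
t=6 Δ0: clk=0 s1=1 s2=1 s3=0 s0=0 s6=1 s4=0 s5=0
  Δ1: clk:0→1
  Δ2: s1:1→0, s6:1→0, s4:0→1, s5:0→1
  Δ3: s2:1→0
  Δ4: s0:0→1
  (4Δ to stable)
t=7 Δ0: clk=1 s1=0 s2=0 s3=0 s0=1 s6=0 s4=1 s5=1
  Δ1: clk:1→0
  (1Δ to stable)
t=8 Δ0: clk=0 s1=0 s2=0 s3=0 s0=1 s6=0 s4=1 s5=1
  Δ1: clk:0→1
  Δ2: s1:0→1, s6:0→1, s4:1→0, s5:1→0
  Δ3: s2:0→1
  Δ4: s0:1→0
  (4Δ to stable)
t=9 Δ0: clk=1 s1=1 s2=1 s3=0 s0=0 s6=1 s4=0 s5=0
  Δ1: clk:1→0
  (1Δ to stable)
t=10 Δ0: clk=0 s1=1 s2=1 s3=0 s0=0 s6=1 s4=0 s5=0
  Δ1: clk:0→1
  Δ2: s1:1→0, s6:1→0, s4:0→1, s5:0→1
  Δ3: s2:1→0
  Δ4: s0:0→1
  (4Δ to stable)
t=11 Δ0: clk=1 s1=0 s2=0 s3=0 s0=1 s6=0 s4=1 s5=1
  Δ1: clk:1→0
  (1Δ to stable)
t=12 Δ0: clk=0 s1=0 s2=0 s3=0 s0=1 s6=0 s4=1 s5=1
  Δ1: clk:0→1
  Δ2: s1:0→1, s6:0→1, s4:1→0, s5:1→0
  Δ3: s2:0→1
  Δ4: s0:1→0
  (4Δ to stable)
t=13 Δ0: clk=1 s1=1 s2=1 s3=0 s0=0 s6=1 s4=0 s5=0
  Δ1: clk:1→0
  (1Δ to stable)
t=14 Δ0: clk=0 s1=1 s2=1 s3=0 s0=0 s6=1 s4=0 s5=0
  Δ1: clk:0→1
  Δ2: s1:1→0, s6:1→0, s4:0→1, s5:0→1
  Δ3: s2:1→0
  Δ4: s0:0→1
  (4Δ to stable)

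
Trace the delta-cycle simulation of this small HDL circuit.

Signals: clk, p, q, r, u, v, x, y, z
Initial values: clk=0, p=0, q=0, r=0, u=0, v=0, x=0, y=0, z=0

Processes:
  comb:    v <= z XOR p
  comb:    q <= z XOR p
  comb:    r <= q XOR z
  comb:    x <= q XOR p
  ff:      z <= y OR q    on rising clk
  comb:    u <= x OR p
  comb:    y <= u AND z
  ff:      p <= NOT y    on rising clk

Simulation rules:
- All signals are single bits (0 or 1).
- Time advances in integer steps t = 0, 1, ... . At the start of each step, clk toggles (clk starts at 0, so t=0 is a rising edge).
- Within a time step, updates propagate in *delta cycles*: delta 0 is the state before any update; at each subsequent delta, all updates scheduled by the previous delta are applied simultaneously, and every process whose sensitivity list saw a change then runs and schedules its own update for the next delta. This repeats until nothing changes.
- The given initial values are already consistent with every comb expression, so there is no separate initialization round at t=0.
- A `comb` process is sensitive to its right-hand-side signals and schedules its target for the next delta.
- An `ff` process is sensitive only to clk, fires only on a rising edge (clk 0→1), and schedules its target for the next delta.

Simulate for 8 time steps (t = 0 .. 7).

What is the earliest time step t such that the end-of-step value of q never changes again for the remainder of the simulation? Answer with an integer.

4

t=0 Δ0: y=0 r=0 v=0 clk=0 q=0 u=0 p=0 z=0 x=0
  Δ1: clk:0→1
  Δ2: p:0→1
  Δ3: v:0→1, q:0→1, u:0→1, x:0→1
  Δ4: r:0→1, x:1→0
  (4Δ to stable)
t=1 Δ0: y=0 r=1 v=1 clk=1 q=1 u=1 p=1 z=0 x=0
  Δ1: clk:1→0
  (1Δ to stable)
t=2 Δ0: y=0 r=1 v=1 clk=0 q=1 u=1 p=1 z=0 x=0
  Δ1: clk:0→1
  Δ2: z:0→1
  Δ3: y:0→1, r:1→0, v:1→0, q:1→0
  Δ4: r:0→1, x:0→1
  (4Δ to stable)
t=3 Δ0: y=1 r=1 v=0 clk=1 q=0 u=1 p=1 z=1 x=1
  Δ1: clk:1→0
  (1Δ to stable)
t=4 Δ0: y=1 r=1 v=0 clk=0 q=0 u=1 p=1 z=1 x=1
  Δ1: clk:0→1
  Δ2: p:1→0
  Δ3: v:0→1, q:0→1, x:1→0
  Δ4: r:1→0, u:1→0, x:0→1
  Δ5: y:1→0, u:0→1
  Δ6: y:0→1
  (6Δ to stable)
t=5 Δ0: y=1 r=0 v=1 clk=1 q=1 u=1 p=0 z=1 x=1
  Δ1: clk:1→0
  (1Δ to stable)
t=6 Δ0: y=1 r=0 v=1 clk=0 q=1 u=1 p=0 z=1 x=1
  Δ1: clk:0→1
  (1Δ to stable)
t=7 Δ0: y=1 r=0 v=1 clk=1 q=1 u=1 p=0 z=1 x=1
  Δ1: clk:1→0
  (1Δ to stable)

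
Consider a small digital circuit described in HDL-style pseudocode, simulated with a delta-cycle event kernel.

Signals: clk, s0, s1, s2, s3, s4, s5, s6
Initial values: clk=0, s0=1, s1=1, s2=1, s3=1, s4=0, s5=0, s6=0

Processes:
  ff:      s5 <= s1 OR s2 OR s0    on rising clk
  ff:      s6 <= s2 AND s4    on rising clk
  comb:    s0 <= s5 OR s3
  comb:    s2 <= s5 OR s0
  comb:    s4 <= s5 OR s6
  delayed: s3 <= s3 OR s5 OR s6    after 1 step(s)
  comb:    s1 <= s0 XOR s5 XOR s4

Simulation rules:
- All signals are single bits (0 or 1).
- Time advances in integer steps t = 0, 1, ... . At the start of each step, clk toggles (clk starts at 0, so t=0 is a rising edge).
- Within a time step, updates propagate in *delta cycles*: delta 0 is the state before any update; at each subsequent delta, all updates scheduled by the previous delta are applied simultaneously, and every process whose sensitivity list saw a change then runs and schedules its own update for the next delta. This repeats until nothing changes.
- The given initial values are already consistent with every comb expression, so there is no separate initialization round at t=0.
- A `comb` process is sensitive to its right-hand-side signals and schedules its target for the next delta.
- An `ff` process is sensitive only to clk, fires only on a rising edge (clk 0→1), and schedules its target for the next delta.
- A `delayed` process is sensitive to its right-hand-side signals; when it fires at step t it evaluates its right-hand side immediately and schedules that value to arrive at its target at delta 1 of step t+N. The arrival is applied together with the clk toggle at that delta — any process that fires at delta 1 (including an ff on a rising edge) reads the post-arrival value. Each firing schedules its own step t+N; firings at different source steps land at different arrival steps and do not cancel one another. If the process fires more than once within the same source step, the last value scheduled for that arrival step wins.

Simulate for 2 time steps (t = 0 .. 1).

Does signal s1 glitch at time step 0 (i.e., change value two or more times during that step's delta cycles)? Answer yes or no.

t0.Δ0 s5=0 s0=1 s2=1 clk=0 s1=1 s6=0 s4=0 s3=1
t0.Δ1 s5=0 s0=1 s2=1 clk=1 s1=1 s6=0 s4=0 s3=1
t0.Δ2 s5=1 s0=1 s2=1 clk=1 s1=1 s6=0 s4=0 s3=1
t0.Δ3 s5=1 s0=1 s2=1 clk=1 s1=0 s6=0 s4=1 s3=1
t0.Δ4 s5=1 s0=1 s2=1 clk=1 s1=1 s6=0 s4=1 s3=1
t1.Δ0 s5=1 s0=1 s2=1 clk=1 s1=1 s6=0 s4=1 s3=1
t1.Δ1 s5=1 s0=1 s2=1 clk=0 s1=1 s6=0 s4=1 s3=1

yes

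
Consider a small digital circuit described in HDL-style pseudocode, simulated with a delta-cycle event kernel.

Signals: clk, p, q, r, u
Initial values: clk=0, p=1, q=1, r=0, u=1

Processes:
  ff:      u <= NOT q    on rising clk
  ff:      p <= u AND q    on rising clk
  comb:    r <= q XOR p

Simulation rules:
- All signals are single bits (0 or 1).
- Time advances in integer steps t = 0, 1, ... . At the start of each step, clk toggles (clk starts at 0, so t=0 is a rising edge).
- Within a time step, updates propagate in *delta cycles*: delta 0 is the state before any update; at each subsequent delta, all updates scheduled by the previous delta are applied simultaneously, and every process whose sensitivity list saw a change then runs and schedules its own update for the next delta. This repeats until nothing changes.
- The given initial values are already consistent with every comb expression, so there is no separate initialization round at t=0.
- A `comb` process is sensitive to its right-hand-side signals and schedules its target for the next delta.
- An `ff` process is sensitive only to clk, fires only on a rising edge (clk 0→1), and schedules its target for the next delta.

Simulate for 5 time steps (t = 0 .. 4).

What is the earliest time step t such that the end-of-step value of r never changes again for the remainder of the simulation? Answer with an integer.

t=0 Δ0: u=1 clk=0 q=1 r=0 p=1
  Δ1: clk:0→1
  Δ2: u:1→0
  (2Δ to stable)
t=1 Δ0: u=0 clk=1 q=1 r=0 p=1
  Δ1: clk:1→0
  (1Δ to stable)
t=2 Δ0: u=0 clk=0 q=1 r=0 p=1
  Δ1: clk:0→1
  Δ2: p:1→0
  Δ3: r:0→1
  (3Δ to stable)
t=3 Δ0: u=0 clk=1 q=1 r=1 p=0
  Δ1: clk:1→0
  (1Δ to stable)
t=4 Δ0: u=0 clk=0 q=1 r=1 p=0
  Δ1: clk:0→1
  (1Δ to stable)

2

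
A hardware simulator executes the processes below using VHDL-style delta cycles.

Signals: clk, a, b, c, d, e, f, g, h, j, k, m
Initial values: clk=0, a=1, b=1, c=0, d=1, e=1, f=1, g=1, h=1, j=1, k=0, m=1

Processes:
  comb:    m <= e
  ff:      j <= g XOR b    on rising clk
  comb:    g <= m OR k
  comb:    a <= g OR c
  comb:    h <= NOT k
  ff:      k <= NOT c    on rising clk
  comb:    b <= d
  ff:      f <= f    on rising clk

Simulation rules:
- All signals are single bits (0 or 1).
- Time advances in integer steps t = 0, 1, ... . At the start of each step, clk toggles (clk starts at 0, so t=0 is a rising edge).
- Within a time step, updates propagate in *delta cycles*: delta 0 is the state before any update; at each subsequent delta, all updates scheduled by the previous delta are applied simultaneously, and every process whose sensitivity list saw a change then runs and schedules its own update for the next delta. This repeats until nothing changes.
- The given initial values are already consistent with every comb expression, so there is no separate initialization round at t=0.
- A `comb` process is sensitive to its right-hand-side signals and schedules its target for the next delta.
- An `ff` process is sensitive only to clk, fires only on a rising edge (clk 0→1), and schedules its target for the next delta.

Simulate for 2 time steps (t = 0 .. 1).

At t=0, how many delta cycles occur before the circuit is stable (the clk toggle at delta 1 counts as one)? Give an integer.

t0.Δ0 b=1 clk=0 h=1 d=1 a=1 j=1 k=0 c=0 f=1 m=1 e=1 g=1
t0.Δ1 b=1 clk=1 h=1 d=1 a=1 j=1 k=0 c=0 f=1 m=1 e=1 g=1
t0.Δ2 b=1 clk=1 h=1 d=1 a=1 j=0 k=1 c=0 f=1 m=1 e=1 g=1
t0.Δ3 b=1 clk=1 h=0 d=1 a=1 j=0 k=1 c=0 f=1 m=1 e=1 g=1
t1.Δ0 b=1 clk=1 h=0 d=1 a=1 j=0 k=1 c=0 f=1 m=1 e=1 g=1
t1.Δ1 b=1 clk=0 h=0 d=1 a=1 j=0 k=1 c=0 f=1 m=1 e=1 g=1

3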